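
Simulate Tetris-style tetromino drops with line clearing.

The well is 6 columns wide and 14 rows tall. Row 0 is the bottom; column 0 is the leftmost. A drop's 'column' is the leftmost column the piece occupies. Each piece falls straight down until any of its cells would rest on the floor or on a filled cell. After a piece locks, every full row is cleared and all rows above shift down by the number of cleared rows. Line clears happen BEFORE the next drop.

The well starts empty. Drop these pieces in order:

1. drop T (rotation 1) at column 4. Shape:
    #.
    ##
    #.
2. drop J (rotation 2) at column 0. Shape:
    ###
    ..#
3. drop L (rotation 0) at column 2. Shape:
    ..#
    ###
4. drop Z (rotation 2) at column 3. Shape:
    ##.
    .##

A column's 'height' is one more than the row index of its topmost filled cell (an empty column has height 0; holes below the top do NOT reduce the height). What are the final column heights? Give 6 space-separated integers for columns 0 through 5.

Answer: 2 2 4 7 7 6

Derivation:
Drop 1: T rot1 at col 4 lands with bottom-row=0; cleared 0 line(s) (total 0); column heights now [0 0 0 0 3 2], max=3
Drop 2: J rot2 at col 0 lands with bottom-row=0; cleared 0 line(s) (total 0); column heights now [2 2 2 0 3 2], max=3
Drop 3: L rot0 at col 2 lands with bottom-row=3; cleared 0 line(s) (total 0); column heights now [2 2 4 4 5 2], max=5
Drop 4: Z rot2 at col 3 lands with bottom-row=5; cleared 0 line(s) (total 0); column heights now [2 2 4 7 7 6], max=7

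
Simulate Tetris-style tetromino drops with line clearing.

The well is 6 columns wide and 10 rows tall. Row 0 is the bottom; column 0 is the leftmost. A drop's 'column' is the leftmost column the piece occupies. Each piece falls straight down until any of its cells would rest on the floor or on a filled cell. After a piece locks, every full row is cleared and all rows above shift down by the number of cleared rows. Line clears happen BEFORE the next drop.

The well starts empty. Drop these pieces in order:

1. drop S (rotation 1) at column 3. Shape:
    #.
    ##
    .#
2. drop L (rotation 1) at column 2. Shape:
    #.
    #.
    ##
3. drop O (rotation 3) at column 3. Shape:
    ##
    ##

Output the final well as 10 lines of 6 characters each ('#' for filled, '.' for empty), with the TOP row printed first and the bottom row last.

Answer: ......
......
......
......
..###.
..###.
..##..
...#..
...##.
....#.

Derivation:
Drop 1: S rot1 at col 3 lands with bottom-row=0; cleared 0 line(s) (total 0); column heights now [0 0 0 3 2 0], max=3
Drop 2: L rot1 at col 2 lands with bottom-row=3; cleared 0 line(s) (total 0); column heights now [0 0 6 4 2 0], max=6
Drop 3: O rot3 at col 3 lands with bottom-row=4; cleared 0 line(s) (total 0); column heights now [0 0 6 6 6 0], max=6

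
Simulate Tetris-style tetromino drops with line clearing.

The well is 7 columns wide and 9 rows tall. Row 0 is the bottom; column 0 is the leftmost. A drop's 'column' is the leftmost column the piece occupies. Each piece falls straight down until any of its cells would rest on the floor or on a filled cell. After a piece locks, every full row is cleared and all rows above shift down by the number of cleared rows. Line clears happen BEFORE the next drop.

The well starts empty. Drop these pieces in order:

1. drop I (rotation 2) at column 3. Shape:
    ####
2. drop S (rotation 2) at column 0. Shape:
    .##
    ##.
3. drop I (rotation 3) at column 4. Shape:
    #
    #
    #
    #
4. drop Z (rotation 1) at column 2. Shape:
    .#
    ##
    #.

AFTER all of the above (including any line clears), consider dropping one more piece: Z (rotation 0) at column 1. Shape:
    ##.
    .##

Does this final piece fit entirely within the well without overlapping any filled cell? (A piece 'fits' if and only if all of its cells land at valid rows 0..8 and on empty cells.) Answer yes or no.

Answer: yes

Derivation:
Drop 1: I rot2 at col 3 lands with bottom-row=0; cleared 0 line(s) (total 0); column heights now [0 0 0 1 1 1 1], max=1
Drop 2: S rot2 at col 0 lands with bottom-row=0; cleared 0 line(s) (total 0); column heights now [1 2 2 1 1 1 1], max=2
Drop 3: I rot3 at col 4 lands with bottom-row=1; cleared 0 line(s) (total 0); column heights now [1 2 2 1 5 1 1], max=5
Drop 4: Z rot1 at col 2 lands with bottom-row=2; cleared 0 line(s) (total 0); column heights now [1 2 4 5 5 1 1], max=5
Test piece Z rot0 at col 1 (width 3): heights before test = [1 2 4 5 5 1 1]; fits = True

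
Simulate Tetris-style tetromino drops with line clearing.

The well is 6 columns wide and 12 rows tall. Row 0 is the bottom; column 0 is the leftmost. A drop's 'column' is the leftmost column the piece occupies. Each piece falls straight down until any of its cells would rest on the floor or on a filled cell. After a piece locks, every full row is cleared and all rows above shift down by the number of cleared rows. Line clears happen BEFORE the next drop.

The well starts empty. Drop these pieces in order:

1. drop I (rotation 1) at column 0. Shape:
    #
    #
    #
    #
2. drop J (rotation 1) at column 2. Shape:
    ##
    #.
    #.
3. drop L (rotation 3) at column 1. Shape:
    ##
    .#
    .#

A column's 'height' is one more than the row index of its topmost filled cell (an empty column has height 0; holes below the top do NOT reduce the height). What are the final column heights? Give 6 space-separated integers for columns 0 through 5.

Drop 1: I rot1 at col 0 lands with bottom-row=0; cleared 0 line(s) (total 0); column heights now [4 0 0 0 0 0], max=4
Drop 2: J rot1 at col 2 lands with bottom-row=0; cleared 0 line(s) (total 0); column heights now [4 0 3 3 0 0], max=4
Drop 3: L rot3 at col 1 lands with bottom-row=3; cleared 0 line(s) (total 0); column heights now [4 6 6 3 0 0], max=6

Answer: 4 6 6 3 0 0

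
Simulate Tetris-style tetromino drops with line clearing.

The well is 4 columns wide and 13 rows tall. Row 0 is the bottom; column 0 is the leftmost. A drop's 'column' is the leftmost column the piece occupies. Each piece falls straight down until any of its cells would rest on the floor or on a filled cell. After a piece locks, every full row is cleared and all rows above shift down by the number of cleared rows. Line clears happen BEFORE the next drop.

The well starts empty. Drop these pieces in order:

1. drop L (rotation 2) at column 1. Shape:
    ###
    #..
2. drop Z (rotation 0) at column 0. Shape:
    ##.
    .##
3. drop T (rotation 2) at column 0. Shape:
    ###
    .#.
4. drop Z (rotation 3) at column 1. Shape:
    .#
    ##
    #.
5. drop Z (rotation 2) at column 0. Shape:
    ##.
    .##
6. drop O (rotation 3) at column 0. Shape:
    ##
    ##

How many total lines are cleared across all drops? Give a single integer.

Answer: 0

Derivation:
Drop 1: L rot2 at col 1 lands with bottom-row=0; cleared 0 line(s) (total 0); column heights now [0 2 2 2], max=2
Drop 2: Z rot0 at col 0 lands with bottom-row=2; cleared 0 line(s) (total 0); column heights now [4 4 3 2], max=4
Drop 3: T rot2 at col 0 lands with bottom-row=4; cleared 0 line(s) (total 0); column heights now [6 6 6 2], max=6
Drop 4: Z rot3 at col 1 lands with bottom-row=6; cleared 0 line(s) (total 0); column heights now [6 8 9 2], max=9
Drop 5: Z rot2 at col 0 lands with bottom-row=9; cleared 0 line(s) (total 0); column heights now [11 11 10 2], max=11
Drop 6: O rot3 at col 0 lands with bottom-row=11; cleared 0 line(s) (total 0); column heights now [13 13 10 2], max=13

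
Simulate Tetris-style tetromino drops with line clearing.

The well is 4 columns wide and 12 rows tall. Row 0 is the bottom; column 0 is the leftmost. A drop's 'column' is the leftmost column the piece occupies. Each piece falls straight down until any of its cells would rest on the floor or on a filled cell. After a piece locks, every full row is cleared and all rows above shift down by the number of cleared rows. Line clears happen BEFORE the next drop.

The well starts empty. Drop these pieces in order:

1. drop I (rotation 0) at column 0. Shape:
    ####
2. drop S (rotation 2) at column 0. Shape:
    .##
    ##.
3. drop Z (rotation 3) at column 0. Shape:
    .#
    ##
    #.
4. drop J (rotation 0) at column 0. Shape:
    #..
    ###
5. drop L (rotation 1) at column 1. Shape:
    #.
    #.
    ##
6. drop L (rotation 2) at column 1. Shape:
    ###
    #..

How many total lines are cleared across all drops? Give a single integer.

Answer: 1

Derivation:
Drop 1: I rot0 at col 0 lands with bottom-row=0; cleared 1 line(s) (total 1); column heights now [0 0 0 0], max=0
Drop 2: S rot2 at col 0 lands with bottom-row=0; cleared 0 line(s) (total 1); column heights now [1 2 2 0], max=2
Drop 3: Z rot3 at col 0 lands with bottom-row=1; cleared 0 line(s) (total 1); column heights now [3 4 2 0], max=4
Drop 4: J rot0 at col 0 lands with bottom-row=4; cleared 0 line(s) (total 1); column heights now [6 5 5 0], max=6
Drop 5: L rot1 at col 1 lands with bottom-row=5; cleared 0 line(s) (total 1); column heights now [6 8 6 0], max=8
Drop 6: L rot2 at col 1 lands with bottom-row=8; cleared 0 line(s) (total 1); column heights now [6 10 10 10], max=10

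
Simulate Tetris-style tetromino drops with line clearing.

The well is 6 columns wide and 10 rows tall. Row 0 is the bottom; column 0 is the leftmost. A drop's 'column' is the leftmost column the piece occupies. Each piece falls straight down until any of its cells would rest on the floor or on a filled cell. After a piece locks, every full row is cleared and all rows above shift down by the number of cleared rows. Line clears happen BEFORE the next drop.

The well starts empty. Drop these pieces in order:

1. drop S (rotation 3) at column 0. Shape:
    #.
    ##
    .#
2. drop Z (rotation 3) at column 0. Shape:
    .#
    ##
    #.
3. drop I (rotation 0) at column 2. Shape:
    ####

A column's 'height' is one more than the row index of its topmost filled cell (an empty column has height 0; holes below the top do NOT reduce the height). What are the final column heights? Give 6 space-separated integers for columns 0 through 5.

Answer: 5 6 1 1 1 1

Derivation:
Drop 1: S rot3 at col 0 lands with bottom-row=0; cleared 0 line(s) (total 0); column heights now [3 2 0 0 0 0], max=3
Drop 2: Z rot3 at col 0 lands with bottom-row=3; cleared 0 line(s) (total 0); column heights now [5 6 0 0 0 0], max=6
Drop 3: I rot0 at col 2 lands with bottom-row=0; cleared 0 line(s) (total 0); column heights now [5 6 1 1 1 1], max=6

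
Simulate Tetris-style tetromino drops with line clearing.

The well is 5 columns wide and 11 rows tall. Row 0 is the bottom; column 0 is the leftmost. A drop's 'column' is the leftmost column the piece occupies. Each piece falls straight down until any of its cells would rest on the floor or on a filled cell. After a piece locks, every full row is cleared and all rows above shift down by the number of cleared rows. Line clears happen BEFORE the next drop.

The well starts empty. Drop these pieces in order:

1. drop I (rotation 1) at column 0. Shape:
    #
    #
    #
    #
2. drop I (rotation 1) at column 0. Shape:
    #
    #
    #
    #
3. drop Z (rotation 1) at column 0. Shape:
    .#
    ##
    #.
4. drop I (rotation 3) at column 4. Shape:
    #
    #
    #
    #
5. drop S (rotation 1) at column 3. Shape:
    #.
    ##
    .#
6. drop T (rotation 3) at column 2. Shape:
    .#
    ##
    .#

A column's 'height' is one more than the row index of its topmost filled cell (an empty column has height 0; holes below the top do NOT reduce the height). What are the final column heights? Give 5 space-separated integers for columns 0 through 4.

Drop 1: I rot1 at col 0 lands with bottom-row=0; cleared 0 line(s) (total 0); column heights now [4 0 0 0 0], max=4
Drop 2: I rot1 at col 0 lands with bottom-row=4; cleared 0 line(s) (total 0); column heights now [8 0 0 0 0], max=8
Drop 3: Z rot1 at col 0 lands with bottom-row=8; cleared 0 line(s) (total 0); column heights now [10 11 0 0 0], max=11
Drop 4: I rot3 at col 4 lands with bottom-row=0; cleared 0 line(s) (total 0); column heights now [10 11 0 0 4], max=11
Drop 5: S rot1 at col 3 lands with bottom-row=4; cleared 0 line(s) (total 0); column heights now [10 11 0 7 6], max=11
Drop 6: T rot3 at col 2 lands with bottom-row=7; cleared 0 line(s) (total 0); column heights now [10 11 9 10 6], max=11

Answer: 10 11 9 10 6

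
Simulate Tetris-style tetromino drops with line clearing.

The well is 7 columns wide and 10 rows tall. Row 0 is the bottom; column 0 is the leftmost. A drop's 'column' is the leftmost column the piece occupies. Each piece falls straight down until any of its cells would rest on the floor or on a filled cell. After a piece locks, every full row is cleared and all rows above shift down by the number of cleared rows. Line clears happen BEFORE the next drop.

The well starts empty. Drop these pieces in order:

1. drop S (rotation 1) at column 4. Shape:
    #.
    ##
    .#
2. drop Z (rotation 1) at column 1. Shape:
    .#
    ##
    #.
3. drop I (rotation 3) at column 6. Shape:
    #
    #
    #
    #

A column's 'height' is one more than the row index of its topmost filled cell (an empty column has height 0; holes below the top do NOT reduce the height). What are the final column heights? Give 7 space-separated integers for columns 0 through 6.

Drop 1: S rot1 at col 4 lands with bottom-row=0; cleared 0 line(s) (total 0); column heights now [0 0 0 0 3 2 0], max=3
Drop 2: Z rot1 at col 1 lands with bottom-row=0; cleared 0 line(s) (total 0); column heights now [0 2 3 0 3 2 0], max=3
Drop 3: I rot3 at col 6 lands with bottom-row=0; cleared 0 line(s) (total 0); column heights now [0 2 3 0 3 2 4], max=4

Answer: 0 2 3 0 3 2 4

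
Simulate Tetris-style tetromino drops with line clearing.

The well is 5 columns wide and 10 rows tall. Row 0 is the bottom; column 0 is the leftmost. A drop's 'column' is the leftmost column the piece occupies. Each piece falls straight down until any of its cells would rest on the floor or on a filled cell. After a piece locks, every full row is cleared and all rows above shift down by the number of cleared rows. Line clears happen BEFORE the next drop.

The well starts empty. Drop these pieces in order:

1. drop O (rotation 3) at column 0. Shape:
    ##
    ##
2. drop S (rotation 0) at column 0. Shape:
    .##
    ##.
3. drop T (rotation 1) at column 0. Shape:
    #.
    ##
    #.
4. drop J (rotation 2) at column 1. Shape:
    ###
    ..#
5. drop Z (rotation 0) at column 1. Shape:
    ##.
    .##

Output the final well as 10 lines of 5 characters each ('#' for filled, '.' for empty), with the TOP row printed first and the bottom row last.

Answer: .....
.....
.##..
..##.
####.
##.#.
###..
##...
##...
##...

Derivation:
Drop 1: O rot3 at col 0 lands with bottom-row=0; cleared 0 line(s) (total 0); column heights now [2 2 0 0 0], max=2
Drop 2: S rot0 at col 0 lands with bottom-row=2; cleared 0 line(s) (total 0); column heights now [3 4 4 0 0], max=4
Drop 3: T rot1 at col 0 lands with bottom-row=3; cleared 0 line(s) (total 0); column heights now [6 5 4 0 0], max=6
Drop 4: J rot2 at col 1 lands with bottom-row=4; cleared 0 line(s) (total 0); column heights now [6 6 6 6 0], max=6
Drop 5: Z rot0 at col 1 lands with bottom-row=6; cleared 0 line(s) (total 0); column heights now [6 8 8 7 0], max=8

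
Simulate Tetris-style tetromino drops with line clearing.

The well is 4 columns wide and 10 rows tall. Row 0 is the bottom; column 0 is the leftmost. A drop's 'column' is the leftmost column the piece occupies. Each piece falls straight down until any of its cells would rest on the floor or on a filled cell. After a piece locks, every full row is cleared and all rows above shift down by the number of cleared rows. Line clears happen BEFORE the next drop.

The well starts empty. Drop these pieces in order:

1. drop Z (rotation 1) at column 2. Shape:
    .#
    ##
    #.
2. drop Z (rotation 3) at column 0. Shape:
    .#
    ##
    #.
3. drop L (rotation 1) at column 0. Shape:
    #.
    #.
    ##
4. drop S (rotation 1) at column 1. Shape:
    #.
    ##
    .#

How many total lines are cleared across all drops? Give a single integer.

Answer: 1

Derivation:
Drop 1: Z rot1 at col 2 lands with bottom-row=0; cleared 0 line(s) (total 0); column heights now [0 0 2 3], max=3
Drop 2: Z rot3 at col 0 lands with bottom-row=0; cleared 1 line(s) (total 1); column heights now [1 2 1 2], max=2
Drop 3: L rot1 at col 0 lands with bottom-row=2; cleared 0 line(s) (total 1); column heights now [5 3 1 2], max=5
Drop 4: S rot1 at col 1 lands with bottom-row=2; cleared 0 line(s) (total 1); column heights now [5 5 4 2], max=5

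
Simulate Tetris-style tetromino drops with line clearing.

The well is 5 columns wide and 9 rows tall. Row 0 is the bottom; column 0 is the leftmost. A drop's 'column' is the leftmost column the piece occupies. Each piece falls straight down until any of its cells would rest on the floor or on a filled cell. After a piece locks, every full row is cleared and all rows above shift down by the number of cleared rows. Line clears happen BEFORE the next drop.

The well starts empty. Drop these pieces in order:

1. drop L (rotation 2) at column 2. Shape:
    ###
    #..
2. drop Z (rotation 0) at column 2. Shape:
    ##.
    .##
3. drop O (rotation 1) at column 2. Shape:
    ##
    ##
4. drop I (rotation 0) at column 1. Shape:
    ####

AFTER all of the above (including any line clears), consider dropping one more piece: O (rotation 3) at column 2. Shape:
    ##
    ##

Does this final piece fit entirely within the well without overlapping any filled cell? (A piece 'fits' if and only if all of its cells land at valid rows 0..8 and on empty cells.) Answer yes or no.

Answer: yes

Derivation:
Drop 1: L rot2 at col 2 lands with bottom-row=0; cleared 0 line(s) (total 0); column heights now [0 0 2 2 2], max=2
Drop 2: Z rot0 at col 2 lands with bottom-row=2; cleared 0 line(s) (total 0); column heights now [0 0 4 4 3], max=4
Drop 3: O rot1 at col 2 lands with bottom-row=4; cleared 0 line(s) (total 0); column heights now [0 0 6 6 3], max=6
Drop 4: I rot0 at col 1 lands with bottom-row=6; cleared 0 line(s) (total 0); column heights now [0 7 7 7 7], max=7
Test piece O rot3 at col 2 (width 2): heights before test = [0 7 7 7 7]; fits = True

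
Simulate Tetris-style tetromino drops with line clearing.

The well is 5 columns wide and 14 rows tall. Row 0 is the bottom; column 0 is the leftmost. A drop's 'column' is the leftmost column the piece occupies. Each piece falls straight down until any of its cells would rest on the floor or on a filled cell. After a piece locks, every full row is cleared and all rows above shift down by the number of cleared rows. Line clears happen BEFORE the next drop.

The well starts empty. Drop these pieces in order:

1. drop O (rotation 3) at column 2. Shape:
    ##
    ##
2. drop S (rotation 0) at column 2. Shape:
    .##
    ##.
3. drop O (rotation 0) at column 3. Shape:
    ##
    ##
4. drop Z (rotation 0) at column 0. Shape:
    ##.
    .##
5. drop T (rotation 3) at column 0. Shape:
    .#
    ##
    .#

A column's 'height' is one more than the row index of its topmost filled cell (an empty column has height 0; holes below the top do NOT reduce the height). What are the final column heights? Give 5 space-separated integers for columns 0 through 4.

Answer: 7 8 4 6 6

Derivation:
Drop 1: O rot3 at col 2 lands with bottom-row=0; cleared 0 line(s) (total 0); column heights now [0 0 2 2 0], max=2
Drop 2: S rot0 at col 2 lands with bottom-row=2; cleared 0 line(s) (total 0); column heights now [0 0 3 4 4], max=4
Drop 3: O rot0 at col 3 lands with bottom-row=4; cleared 0 line(s) (total 0); column heights now [0 0 3 6 6], max=6
Drop 4: Z rot0 at col 0 lands with bottom-row=3; cleared 0 line(s) (total 0); column heights now [5 5 4 6 6], max=6
Drop 5: T rot3 at col 0 lands with bottom-row=5; cleared 0 line(s) (total 0); column heights now [7 8 4 6 6], max=8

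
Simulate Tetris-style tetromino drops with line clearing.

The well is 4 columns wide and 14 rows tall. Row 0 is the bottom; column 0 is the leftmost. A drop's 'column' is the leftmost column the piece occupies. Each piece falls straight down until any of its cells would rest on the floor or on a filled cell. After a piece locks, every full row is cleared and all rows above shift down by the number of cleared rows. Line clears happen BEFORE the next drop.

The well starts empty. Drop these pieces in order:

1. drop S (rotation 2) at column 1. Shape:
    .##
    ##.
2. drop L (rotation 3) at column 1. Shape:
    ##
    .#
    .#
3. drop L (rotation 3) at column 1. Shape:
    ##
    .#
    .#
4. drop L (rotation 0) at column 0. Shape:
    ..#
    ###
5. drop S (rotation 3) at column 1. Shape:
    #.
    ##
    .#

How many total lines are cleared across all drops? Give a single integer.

Drop 1: S rot2 at col 1 lands with bottom-row=0; cleared 0 line(s) (total 0); column heights now [0 1 2 2], max=2
Drop 2: L rot3 at col 1 lands with bottom-row=2; cleared 0 line(s) (total 0); column heights now [0 5 5 2], max=5
Drop 3: L rot3 at col 1 lands with bottom-row=5; cleared 0 line(s) (total 0); column heights now [0 8 8 2], max=8
Drop 4: L rot0 at col 0 lands with bottom-row=8; cleared 0 line(s) (total 0); column heights now [9 9 10 2], max=10
Drop 5: S rot3 at col 1 lands with bottom-row=10; cleared 0 line(s) (total 0); column heights now [9 13 12 2], max=13

Answer: 0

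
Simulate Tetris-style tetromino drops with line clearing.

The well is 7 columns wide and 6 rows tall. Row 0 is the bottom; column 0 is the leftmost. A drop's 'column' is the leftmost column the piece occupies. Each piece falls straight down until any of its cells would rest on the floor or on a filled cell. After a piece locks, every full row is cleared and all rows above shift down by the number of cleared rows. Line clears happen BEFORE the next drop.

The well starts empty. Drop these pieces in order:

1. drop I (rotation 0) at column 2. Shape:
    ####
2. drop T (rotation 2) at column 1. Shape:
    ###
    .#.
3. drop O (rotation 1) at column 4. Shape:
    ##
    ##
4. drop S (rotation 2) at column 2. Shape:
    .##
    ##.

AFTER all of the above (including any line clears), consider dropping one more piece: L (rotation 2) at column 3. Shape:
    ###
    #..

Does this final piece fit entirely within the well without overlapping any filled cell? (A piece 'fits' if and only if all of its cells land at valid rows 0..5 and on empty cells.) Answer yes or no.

Answer: no

Derivation:
Drop 1: I rot0 at col 2 lands with bottom-row=0; cleared 0 line(s) (total 0); column heights now [0 0 1 1 1 1 0], max=1
Drop 2: T rot2 at col 1 lands with bottom-row=1; cleared 0 line(s) (total 0); column heights now [0 3 3 3 1 1 0], max=3
Drop 3: O rot1 at col 4 lands with bottom-row=1; cleared 0 line(s) (total 0); column heights now [0 3 3 3 3 3 0], max=3
Drop 4: S rot2 at col 2 lands with bottom-row=3; cleared 0 line(s) (total 0); column heights now [0 3 4 5 5 3 0], max=5
Test piece L rot2 at col 3 (width 3): heights before test = [0 3 4 5 5 3 0]; fits = False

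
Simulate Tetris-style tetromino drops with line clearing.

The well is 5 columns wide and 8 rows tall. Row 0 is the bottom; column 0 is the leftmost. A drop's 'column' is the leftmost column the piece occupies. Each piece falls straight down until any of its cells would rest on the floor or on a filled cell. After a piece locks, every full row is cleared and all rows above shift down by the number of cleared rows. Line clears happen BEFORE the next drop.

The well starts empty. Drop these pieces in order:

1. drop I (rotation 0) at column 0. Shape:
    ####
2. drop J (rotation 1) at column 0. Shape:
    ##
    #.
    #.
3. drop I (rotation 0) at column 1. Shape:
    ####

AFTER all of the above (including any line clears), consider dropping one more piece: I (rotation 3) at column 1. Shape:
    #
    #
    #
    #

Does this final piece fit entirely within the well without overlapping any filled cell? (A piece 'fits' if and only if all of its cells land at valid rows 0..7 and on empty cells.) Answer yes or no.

Answer: no

Derivation:
Drop 1: I rot0 at col 0 lands with bottom-row=0; cleared 0 line(s) (total 0); column heights now [1 1 1 1 0], max=1
Drop 2: J rot1 at col 0 lands with bottom-row=1; cleared 0 line(s) (total 0); column heights now [4 4 1 1 0], max=4
Drop 3: I rot0 at col 1 lands with bottom-row=4; cleared 0 line(s) (total 0); column heights now [4 5 5 5 5], max=5
Test piece I rot3 at col 1 (width 1): heights before test = [4 5 5 5 5]; fits = False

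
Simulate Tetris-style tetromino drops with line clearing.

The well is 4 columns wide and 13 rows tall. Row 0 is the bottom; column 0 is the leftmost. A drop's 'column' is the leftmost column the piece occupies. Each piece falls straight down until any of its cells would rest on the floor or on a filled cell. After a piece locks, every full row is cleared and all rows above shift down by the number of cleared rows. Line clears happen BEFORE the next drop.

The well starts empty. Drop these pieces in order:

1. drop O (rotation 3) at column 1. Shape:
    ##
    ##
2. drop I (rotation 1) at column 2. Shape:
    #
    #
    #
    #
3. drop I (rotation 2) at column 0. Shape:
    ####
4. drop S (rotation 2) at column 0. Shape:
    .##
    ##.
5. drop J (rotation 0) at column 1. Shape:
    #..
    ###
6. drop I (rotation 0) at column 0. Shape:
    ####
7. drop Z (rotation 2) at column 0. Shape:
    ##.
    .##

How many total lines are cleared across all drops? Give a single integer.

Drop 1: O rot3 at col 1 lands with bottom-row=0; cleared 0 line(s) (total 0); column heights now [0 2 2 0], max=2
Drop 2: I rot1 at col 2 lands with bottom-row=2; cleared 0 line(s) (total 0); column heights now [0 2 6 0], max=6
Drop 3: I rot2 at col 0 lands with bottom-row=6; cleared 1 line(s) (total 1); column heights now [0 2 6 0], max=6
Drop 4: S rot2 at col 0 lands with bottom-row=5; cleared 0 line(s) (total 1); column heights now [6 7 7 0], max=7
Drop 5: J rot0 at col 1 lands with bottom-row=7; cleared 0 line(s) (total 1); column heights now [6 9 8 8], max=9
Drop 6: I rot0 at col 0 lands with bottom-row=9; cleared 1 line(s) (total 2); column heights now [6 9 8 8], max=9
Drop 7: Z rot2 at col 0 lands with bottom-row=9; cleared 0 line(s) (total 2); column heights now [11 11 10 8], max=11

Answer: 2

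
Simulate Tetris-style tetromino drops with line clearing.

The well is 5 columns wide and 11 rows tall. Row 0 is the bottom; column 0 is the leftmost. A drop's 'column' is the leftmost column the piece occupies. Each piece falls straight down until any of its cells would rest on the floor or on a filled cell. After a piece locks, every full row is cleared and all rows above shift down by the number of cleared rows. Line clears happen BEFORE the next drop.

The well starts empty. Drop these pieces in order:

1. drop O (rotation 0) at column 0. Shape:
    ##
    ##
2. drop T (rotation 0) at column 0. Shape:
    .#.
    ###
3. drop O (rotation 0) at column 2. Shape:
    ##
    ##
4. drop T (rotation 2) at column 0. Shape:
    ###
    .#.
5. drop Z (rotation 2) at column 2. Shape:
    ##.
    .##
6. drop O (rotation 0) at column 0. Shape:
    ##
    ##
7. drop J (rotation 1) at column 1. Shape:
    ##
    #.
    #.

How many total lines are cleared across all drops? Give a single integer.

Drop 1: O rot0 at col 0 lands with bottom-row=0; cleared 0 line(s) (total 0); column heights now [2 2 0 0 0], max=2
Drop 2: T rot0 at col 0 lands with bottom-row=2; cleared 0 line(s) (total 0); column heights now [3 4 3 0 0], max=4
Drop 3: O rot0 at col 2 lands with bottom-row=3; cleared 0 line(s) (total 0); column heights now [3 4 5 5 0], max=5
Drop 4: T rot2 at col 0 lands with bottom-row=4; cleared 0 line(s) (total 0); column heights now [6 6 6 5 0], max=6
Drop 5: Z rot2 at col 2 lands with bottom-row=5; cleared 1 line(s) (total 1); column heights now [3 5 6 6 0], max=6
Drop 6: O rot0 at col 0 lands with bottom-row=5; cleared 0 line(s) (total 1); column heights now [7 7 6 6 0], max=7
Drop 7: J rot1 at col 1 lands with bottom-row=7; cleared 0 line(s) (total 1); column heights now [7 10 10 6 0], max=10

Answer: 1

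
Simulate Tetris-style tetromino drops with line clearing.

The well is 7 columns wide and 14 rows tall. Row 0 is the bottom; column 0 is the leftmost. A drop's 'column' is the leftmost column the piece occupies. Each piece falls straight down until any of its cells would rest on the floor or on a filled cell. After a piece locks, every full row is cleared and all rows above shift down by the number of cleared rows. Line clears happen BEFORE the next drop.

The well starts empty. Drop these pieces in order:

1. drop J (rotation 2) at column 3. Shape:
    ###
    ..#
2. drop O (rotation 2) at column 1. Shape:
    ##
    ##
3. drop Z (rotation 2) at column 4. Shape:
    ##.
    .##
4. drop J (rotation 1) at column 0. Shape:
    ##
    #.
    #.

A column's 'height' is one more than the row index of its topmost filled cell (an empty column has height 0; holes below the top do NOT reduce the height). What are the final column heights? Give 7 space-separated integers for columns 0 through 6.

Answer: 3 3 2 2 4 4 3

Derivation:
Drop 1: J rot2 at col 3 lands with bottom-row=0; cleared 0 line(s) (total 0); column heights now [0 0 0 2 2 2 0], max=2
Drop 2: O rot2 at col 1 lands with bottom-row=0; cleared 0 line(s) (total 0); column heights now [0 2 2 2 2 2 0], max=2
Drop 3: Z rot2 at col 4 lands with bottom-row=2; cleared 0 line(s) (total 0); column heights now [0 2 2 2 4 4 3], max=4
Drop 4: J rot1 at col 0 lands with bottom-row=0; cleared 0 line(s) (total 0); column heights now [3 3 2 2 4 4 3], max=4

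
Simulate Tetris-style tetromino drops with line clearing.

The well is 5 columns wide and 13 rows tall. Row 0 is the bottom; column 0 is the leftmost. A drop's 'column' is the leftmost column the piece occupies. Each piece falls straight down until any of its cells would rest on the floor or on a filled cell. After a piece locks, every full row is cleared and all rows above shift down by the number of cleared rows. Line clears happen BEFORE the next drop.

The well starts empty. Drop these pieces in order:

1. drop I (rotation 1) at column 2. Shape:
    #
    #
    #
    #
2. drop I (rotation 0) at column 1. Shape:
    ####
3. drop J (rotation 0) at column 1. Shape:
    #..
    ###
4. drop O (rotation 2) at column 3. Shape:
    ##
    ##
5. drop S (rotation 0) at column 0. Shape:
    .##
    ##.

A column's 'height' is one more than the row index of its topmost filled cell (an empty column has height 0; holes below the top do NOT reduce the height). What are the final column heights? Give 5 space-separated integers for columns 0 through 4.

Drop 1: I rot1 at col 2 lands with bottom-row=0; cleared 0 line(s) (total 0); column heights now [0 0 4 0 0], max=4
Drop 2: I rot0 at col 1 lands with bottom-row=4; cleared 0 line(s) (total 0); column heights now [0 5 5 5 5], max=5
Drop 3: J rot0 at col 1 lands with bottom-row=5; cleared 0 line(s) (total 0); column heights now [0 7 6 6 5], max=7
Drop 4: O rot2 at col 3 lands with bottom-row=6; cleared 0 line(s) (total 0); column heights now [0 7 6 8 8], max=8
Drop 5: S rot0 at col 0 lands with bottom-row=7; cleared 0 line(s) (total 0); column heights now [8 9 9 8 8], max=9

Answer: 8 9 9 8 8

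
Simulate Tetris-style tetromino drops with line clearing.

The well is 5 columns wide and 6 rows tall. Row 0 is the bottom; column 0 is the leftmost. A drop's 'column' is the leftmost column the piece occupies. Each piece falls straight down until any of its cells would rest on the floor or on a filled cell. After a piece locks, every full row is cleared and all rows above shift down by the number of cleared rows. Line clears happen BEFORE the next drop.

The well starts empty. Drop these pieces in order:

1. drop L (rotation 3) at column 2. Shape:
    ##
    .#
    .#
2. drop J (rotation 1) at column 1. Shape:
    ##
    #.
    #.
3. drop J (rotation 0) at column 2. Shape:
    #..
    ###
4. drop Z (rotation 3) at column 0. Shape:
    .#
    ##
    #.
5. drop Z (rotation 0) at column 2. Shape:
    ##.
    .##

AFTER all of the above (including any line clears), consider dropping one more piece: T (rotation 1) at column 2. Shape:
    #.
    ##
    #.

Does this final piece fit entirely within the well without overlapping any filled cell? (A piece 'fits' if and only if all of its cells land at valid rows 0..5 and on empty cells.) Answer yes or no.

Answer: no

Derivation:
Drop 1: L rot3 at col 2 lands with bottom-row=0; cleared 0 line(s) (total 0); column heights now [0 0 3 3 0], max=3
Drop 2: J rot1 at col 1 lands with bottom-row=1; cleared 0 line(s) (total 0); column heights now [0 4 4 3 0], max=4
Drop 3: J rot0 at col 2 lands with bottom-row=4; cleared 0 line(s) (total 0); column heights now [0 4 6 5 5], max=6
Drop 4: Z rot3 at col 0 lands with bottom-row=3; cleared 1 line(s) (total 1); column heights now [4 5 5 3 0], max=5
Drop 5: Z rot0 at col 2 lands with bottom-row=4; cleared 0 line(s) (total 1); column heights now [4 5 6 6 5], max=6
Test piece T rot1 at col 2 (width 2): heights before test = [4 5 6 6 5]; fits = False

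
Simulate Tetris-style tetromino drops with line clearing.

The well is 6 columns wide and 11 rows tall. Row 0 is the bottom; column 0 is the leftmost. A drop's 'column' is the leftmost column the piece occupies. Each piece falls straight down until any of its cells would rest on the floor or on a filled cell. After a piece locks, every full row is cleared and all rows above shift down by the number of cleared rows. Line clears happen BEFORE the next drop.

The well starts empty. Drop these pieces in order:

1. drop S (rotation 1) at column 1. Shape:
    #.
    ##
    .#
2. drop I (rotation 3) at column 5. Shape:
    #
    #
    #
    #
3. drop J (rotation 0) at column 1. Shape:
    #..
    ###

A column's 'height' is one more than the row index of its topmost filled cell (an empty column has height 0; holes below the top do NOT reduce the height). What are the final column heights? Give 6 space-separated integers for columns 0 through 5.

Drop 1: S rot1 at col 1 lands with bottom-row=0; cleared 0 line(s) (total 0); column heights now [0 3 2 0 0 0], max=3
Drop 2: I rot3 at col 5 lands with bottom-row=0; cleared 0 line(s) (total 0); column heights now [0 3 2 0 0 4], max=4
Drop 3: J rot0 at col 1 lands with bottom-row=3; cleared 0 line(s) (total 0); column heights now [0 5 4 4 0 4], max=5

Answer: 0 5 4 4 0 4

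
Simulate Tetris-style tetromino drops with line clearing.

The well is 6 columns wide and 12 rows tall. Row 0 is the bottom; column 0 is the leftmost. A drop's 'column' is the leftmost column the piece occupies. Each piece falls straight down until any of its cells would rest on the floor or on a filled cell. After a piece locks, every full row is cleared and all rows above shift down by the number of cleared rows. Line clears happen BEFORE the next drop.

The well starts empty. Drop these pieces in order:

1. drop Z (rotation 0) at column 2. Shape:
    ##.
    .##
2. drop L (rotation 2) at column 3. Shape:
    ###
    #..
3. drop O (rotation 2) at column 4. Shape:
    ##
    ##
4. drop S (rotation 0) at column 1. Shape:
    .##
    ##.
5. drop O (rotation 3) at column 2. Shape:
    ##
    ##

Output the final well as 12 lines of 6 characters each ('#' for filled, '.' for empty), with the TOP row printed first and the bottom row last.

Answer: ......
......
......
......
......
..##..
..####
..####
.#####
...#..
..##..
...##.

Derivation:
Drop 1: Z rot0 at col 2 lands with bottom-row=0; cleared 0 line(s) (total 0); column heights now [0 0 2 2 1 0], max=2
Drop 2: L rot2 at col 3 lands with bottom-row=2; cleared 0 line(s) (total 0); column heights now [0 0 2 4 4 4], max=4
Drop 3: O rot2 at col 4 lands with bottom-row=4; cleared 0 line(s) (total 0); column heights now [0 0 2 4 6 6], max=6
Drop 4: S rot0 at col 1 lands with bottom-row=3; cleared 0 line(s) (total 0); column heights now [0 4 5 5 6 6], max=6
Drop 5: O rot3 at col 2 lands with bottom-row=5; cleared 0 line(s) (total 0); column heights now [0 4 7 7 6 6], max=7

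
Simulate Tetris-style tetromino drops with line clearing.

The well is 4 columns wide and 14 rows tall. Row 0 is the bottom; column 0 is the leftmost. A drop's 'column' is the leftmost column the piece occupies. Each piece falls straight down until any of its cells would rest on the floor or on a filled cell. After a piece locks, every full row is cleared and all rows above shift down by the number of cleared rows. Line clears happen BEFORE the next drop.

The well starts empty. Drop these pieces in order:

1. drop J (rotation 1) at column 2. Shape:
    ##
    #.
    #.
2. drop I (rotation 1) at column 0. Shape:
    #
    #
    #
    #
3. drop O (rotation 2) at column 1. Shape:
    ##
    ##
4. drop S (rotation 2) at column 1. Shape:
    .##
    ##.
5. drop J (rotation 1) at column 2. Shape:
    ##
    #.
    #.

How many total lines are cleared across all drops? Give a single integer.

Drop 1: J rot1 at col 2 lands with bottom-row=0; cleared 0 line(s) (total 0); column heights now [0 0 3 3], max=3
Drop 2: I rot1 at col 0 lands with bottom-row=0; cleared 0 line(s) (total 0); column heights now [4 0 3 3], max=4
Drop 3: O rot2 at col 1 lands with bottom-row=3; cleared 0 line(s) (total 0); column heights now [4 5 5 3], max=5
Drop 4: S rot2 at col 1 lands with bottom-row=5; cleared 0 line(s) (total 0); column heights now [4 6 7 7], max=7
Drop 5: J rot1 at col 2 lands with bottom-row=7; cleared 0 line(s) (total 0); column heights now [4 6 10 10], max=10

Answer: 0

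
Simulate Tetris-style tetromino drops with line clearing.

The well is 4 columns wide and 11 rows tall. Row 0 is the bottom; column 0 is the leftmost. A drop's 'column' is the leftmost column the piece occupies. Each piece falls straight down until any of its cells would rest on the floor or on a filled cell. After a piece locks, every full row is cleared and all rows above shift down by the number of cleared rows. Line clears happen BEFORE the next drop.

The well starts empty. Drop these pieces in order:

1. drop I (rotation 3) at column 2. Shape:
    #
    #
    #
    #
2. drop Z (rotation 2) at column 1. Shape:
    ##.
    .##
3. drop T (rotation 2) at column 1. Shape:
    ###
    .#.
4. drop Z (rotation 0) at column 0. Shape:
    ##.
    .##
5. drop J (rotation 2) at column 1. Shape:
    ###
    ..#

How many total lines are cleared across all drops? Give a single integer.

Drop 1: I rot3 at col 2 lands with bottom-row=0; cleared 0 line(s) (total 0); column heights now [0 0 4 0], max=4
Drop 2: Z rot2 at col 1 lands with bottom-row=4; cleared 0 line(s) (total 0); column heights now [0 6 6 5], max=6
Drop 3: T rot2 at col 1 lands with bottom-row=6; cleared 0 line(s) (total 0); column heights now [0 8 8 8], max=8
Drop 4: Z rot0 at col 0 lands with bottom-row=8; cleared 0 line(s) (total 0); column heights now [10 10 9 8], max=10
Drop 5: J rot2 at col 1 lands with bottom-row=9; cleared 0 line(s) (total 0); column heights now [10 11 11 11], max=11

Answer: 0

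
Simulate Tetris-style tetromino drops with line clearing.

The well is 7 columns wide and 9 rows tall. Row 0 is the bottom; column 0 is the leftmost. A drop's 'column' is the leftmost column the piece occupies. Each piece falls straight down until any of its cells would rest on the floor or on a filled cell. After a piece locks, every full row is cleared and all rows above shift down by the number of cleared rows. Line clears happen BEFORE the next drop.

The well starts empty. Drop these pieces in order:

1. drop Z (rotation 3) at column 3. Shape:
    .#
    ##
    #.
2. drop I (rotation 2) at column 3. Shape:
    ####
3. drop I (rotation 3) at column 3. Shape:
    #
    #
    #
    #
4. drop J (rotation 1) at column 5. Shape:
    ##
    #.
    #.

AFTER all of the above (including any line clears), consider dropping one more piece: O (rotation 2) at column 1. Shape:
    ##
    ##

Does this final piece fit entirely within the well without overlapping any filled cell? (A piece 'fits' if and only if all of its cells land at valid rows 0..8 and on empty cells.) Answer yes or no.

Drop 1: Z rot3 at col 3 lands with bottom-row=0; cleared 0 line(s) (total 0); column heights now [0 0 0 2 3 0 0], max=3
Drop 2: I rot2 at col 3 lands with bottom-row=3; cleared 0 line(s) (total 0); column heights now [0 0 0 4 4 4 4], max=4
Drop 3: I rot3 at col 3 lands with bottom-row=4; cleared 0 line(s) (total 0); column heights now [0 0 0 8 4 4 4], max=8
Drop 4: J rot1 at col 5 lands with bottom-row=4; cleared 0 line(s) (total 0); column heights now [0 0 0 8 4 7 7], max=8
Test piece O rot2 at col 1 (width 2): heights before test = [0 0 0 8 4 7 7]; fits = True

Answer: yes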